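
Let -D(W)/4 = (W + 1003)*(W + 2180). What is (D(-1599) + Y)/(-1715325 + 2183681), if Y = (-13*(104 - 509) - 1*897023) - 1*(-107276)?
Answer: 300311/234178 ≈ 1.2824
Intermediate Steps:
D(W) = -4*(1003 + W)*(2180 + W) (D(W) = -4*(W + 1003)*(W + 2180) = -4*(1003 + W)*(2180 + W))
Y = -784482 (Y = (-13*(-405) - 897023) + 107276 = (5265 - 897023) + 107276 = -891758 + 107276 = -784482)
(D(-1599) + Y)/(-1715325 + 2183681) = ((-8746160 - 12732*(-1599) - 4*(-1599)**2) - 784482)/(-1715325 + 2183681) = ((-8746160 + 20358468 - 4*2556801) - 784482)/468356 = ((-8746160 + 20358468 - 10227204) - 784482)*(1/468356) = (1385104 - 784482)*(1/468356) = 600622*(1/468356) = 300311/234178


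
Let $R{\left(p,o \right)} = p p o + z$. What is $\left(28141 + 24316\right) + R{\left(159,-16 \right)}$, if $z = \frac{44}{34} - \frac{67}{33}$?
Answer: $- \frac{197494292}{561} \approx -3.5204 \cdot 10^{5}$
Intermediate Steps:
$z = - \frac{413}{561}$ ($z = 44 \cdot \frac{1}{34} - \frac{67}{33} = \frac{22}{17} - \frac{67}{33} = - \frac{413}{561} \approx -0.73619$)
$R{\left(p,o \right)} = - \frac{413}{561} + o p^{2}$ ($R{\left(p,o \right)} = p p o - \frac{413}{561} = p^{2} o - \frac{413}{561} = o p^{2} - \frac{413}{561} = - \frac{413}{561} + o p^{2}$)
$\left(28141 + 24316\right) + R{\left(159,-16 \right)} = \left(28141 + 24316\right) - \left(\frac{413}{561} + 16 \cdot 159^{2}\right) = 52457 - \frac{226922669}{561} = - \frac{197494292}{561}$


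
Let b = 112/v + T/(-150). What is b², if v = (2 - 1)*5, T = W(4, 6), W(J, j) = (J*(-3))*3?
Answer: 320356/625 ≈ 512.57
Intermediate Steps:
W(J, j) = -9*J (W(J, j) = -3*J*3 = -9*J)
T = -36 (T = -9*4 = -36)
v = 5 (v = 1*5 = 5)
b = 566/25 (b = 112/5 - 36/(-150) = 112*(⅕) - 36*(-1/150) = 112/5 + 6/25 = 566/25 ≈ 22.640)
b² = (566/25)² = 320356/625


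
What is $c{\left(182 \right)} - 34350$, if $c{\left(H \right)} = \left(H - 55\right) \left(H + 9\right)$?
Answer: $-10093$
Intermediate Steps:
$c{\left(H \right)} = \left(-55 + H\right) \left(9 + H\right)$
$c{\left(182 \right)} - 34350 = \left(-495 + 182^{2} - 8372\right) - 34350 = \left(-495 + 33124 - 8372\right) - 34350 = 24257 - 34350 = -10093$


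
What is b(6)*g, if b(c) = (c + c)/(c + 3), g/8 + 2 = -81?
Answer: -2656/3 ≈ -885.33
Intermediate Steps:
g = -664 (g = -16 + 8*(-81) = -16 - 648 = -664)
b(c) = 2*c/(3 + c) (b(c) = (2*c)/(3 + c) = 2*c/(3 + c))
b(6)*g = (2*6/(3 + 6))*(-664) = (2*6/9)*(-664) = (2*6*(⅑))*(-664) = (4/3)*(-664) = -2656/3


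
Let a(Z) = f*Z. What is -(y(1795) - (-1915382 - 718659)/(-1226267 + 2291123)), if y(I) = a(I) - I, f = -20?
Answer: 40137112879/1064856 ≈ 37693.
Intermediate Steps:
a(Z) = -20*Z
y(I) = -21*I (y(I) = -20*I - I = -21*I)
-(y(1795) - (-1915382 - 718659)/(-1226267 + 2291123)) = -(-21*1795 - (-1915382 - 718659)/(-1226267 + 2291123)) = -(-37695 - (-2634041)/1064856) = -(-37695 - 1*(-2634041/1064856)) = -(-37695 + 2634041/1064856) = -1*(-40137112879/1064856) = 40137112879/1064856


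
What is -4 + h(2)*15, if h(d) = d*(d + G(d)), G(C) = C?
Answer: 116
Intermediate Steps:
h(d) = 2*d² (h(d) = d*(d + d) = d*(2*d) = 2*d²)
-4 + h(2)*15 = -4 + (2*2²)*15 = -4 + (2*4)*15 = -4 + 8*15 = -4 + 120 = 116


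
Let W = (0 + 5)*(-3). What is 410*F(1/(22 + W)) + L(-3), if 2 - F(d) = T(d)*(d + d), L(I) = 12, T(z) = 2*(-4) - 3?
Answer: 14844/7 ≈ 2120.6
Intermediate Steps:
T(z) = -11 (T(z) = -8 - 3 = -11)
W = -15 (W = 5*(-3) = -15)
F(d) = 2 + 22*d (F(d) = 2 - (-11)*(d + d) = 2 - (-11)*2*d = 2 - (-22)*d = 2 + 22*d)
410*F(1/(22 + W)) + L(-3) = 410*(2 + 22/(22 - 15)) + 12 = 410*(2 + 22/7) + 12 = 410*(36/7) + 12 = 14760/7 + 12 = 14844/7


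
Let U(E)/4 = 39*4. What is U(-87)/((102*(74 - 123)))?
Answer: -104/833 ≈ -0.12485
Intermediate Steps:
U(E) = 624 (U(E) = 4*(39*4) = 4*156 = 624)
U(-87)/((102*(74 - 123))) = 624/((102*(74 - 123))) = 624/((102*(-49))) = 624/(-4998) = 624*(-1/4998) = -104/833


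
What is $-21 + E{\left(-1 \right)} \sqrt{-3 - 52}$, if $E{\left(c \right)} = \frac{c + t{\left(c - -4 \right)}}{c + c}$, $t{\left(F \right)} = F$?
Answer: $-21 - i \sqrt{55} \approx -21.0 - 7.4162 i$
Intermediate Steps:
$E{\left(c \right)} = \frac{4 + 2 c}{2 c}$ ($E{\left(c \right)} = \frac{c + \left(c - -4\right)}{c + c} = \frac{c + \left(c + 4\right)}{2 c} = \left(c + \left(4 + c\right)\right) \frac{1}{2 c} = \left(4 + 2 c\right) \frac{1}{2 c} = \frac{4 + 2 c}{2 c}$)
$-21 + E{\left(-1 \right)} \sqrt{-3 - 52} = -21 + \frac{2 - 1}{-1} \sqrt{-3 - 52} = -21 + \left(-1\right) 1 \sqrt{-55} = -21 - i \sqrt{55}$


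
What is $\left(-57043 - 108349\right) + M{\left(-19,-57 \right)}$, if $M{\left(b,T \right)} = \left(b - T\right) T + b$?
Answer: $-167577$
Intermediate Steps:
$M{\left(b,T \right)} = b + T \left(b - T\right)$ ($M{\left(b,T \right)} = T \left(b - T\right) + b = b + T \left(b - T\right)$)
$\left(-57043 - 108349\right) + M{\left(-19,-57 \right)} = \left(-57043 - 108349\right) - 2185 = -165392 - 2185 = -167577$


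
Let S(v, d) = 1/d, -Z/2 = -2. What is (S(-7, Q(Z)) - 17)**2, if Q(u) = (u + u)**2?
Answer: 1181569/4096 ≈ 288.47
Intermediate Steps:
Z = 4 (Z = -2*(-2) = 4)
Q(u) = 4*u**2 (Q(u) = (2*u)**2 = 4*u**2)
(S(-7, Q(Z)) - 17)**2 = (1/(4*4**2) - 17)**2 = (1/(4*16) - 17)**2 = (1/64 - 17)**2 = (-1087/64)**2 = 1181569/4096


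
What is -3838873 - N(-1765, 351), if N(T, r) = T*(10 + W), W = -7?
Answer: -3833578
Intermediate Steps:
N(T, r) = 3*T (N(T, r) = T*(10 - 7) = T*3 = 3*T)
-3838873 - N(-1765, 351) = -3838873 - 3*(-1765) = -3838873 - 1*(-5295) = -3838873 + 5295 = -3833578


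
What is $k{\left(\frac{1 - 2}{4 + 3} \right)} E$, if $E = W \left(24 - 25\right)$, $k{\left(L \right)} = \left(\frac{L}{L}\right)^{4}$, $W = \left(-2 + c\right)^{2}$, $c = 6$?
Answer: $-16$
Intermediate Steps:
$W = 16$ ($W = \left(-2 + 6\right)^{2} = 4^{2} = 16$)
$k{\left(L \right)} = 1$ ($k{\left(L \right)} = 1^{4} = 1$)
$E = -16$ ($E = 16 \left(24 - 25\right) = 16 \left(-1\right) = -16$)
$k{\left(\frac{1 - 2}{4 + 3} \right)} E = 1 \left(-16\right) = -16$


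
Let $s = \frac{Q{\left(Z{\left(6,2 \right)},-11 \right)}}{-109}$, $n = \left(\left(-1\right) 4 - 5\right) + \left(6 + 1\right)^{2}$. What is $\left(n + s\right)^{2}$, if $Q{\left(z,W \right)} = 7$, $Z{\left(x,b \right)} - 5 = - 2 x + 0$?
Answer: $\frac{18948609}{11881} \approx 1594.9$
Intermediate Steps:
$Z{\left(x,b \right)} = 5 - 2 x$ ($Z{\left(x,b \right)} = 5 + \left(- 2 x + 0\right) = 5 - 2 x$)
$n = 40$ ($n = \left(-4 - 5\right) + 7^{2} = -9 + 49 = 40$)
$s = - \frac{7}{109}$ ($s = \frac{7}{-109} = 7 \left(- \frac{1}{109}\right) = - \frac{7}{109} \approx -0.06422$)
$\left(n + s\right)^{2} = \left(40 - \frac{7}{109}\right)^{2} = \left(\frac{4353}{109}\right)^{2} = \frac{18948609}{11881}$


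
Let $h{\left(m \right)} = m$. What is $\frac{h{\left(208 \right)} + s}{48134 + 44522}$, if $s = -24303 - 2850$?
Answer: $- \frac{26945}{92656} \approx -0.29081$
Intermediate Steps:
$s = -27153$
$\frac{h{\left(208 \right)} + s}{48134 + 44522} = \frac{208 - 27153}{48134 + 44522} = - \frac{26945}{92656}$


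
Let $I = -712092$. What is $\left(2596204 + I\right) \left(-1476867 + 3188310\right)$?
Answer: $3224550293616$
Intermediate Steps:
$\left(2596204 + I\right) \left(-1476867 + 3188310\right) = \left(2596204 - 712092\right) \left(-1476867 + 3188310\right) = 1884112 \cdot 1711443 = 3224550293616$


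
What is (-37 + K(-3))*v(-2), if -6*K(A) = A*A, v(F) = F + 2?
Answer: 0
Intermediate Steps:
v(F) = 2 + F
K(A) = -A²/6 (K(A) = -A*A/6 = -A²/6)
(-37 + K(-3))*v(-2) = (-37 - ⅙*(-3)²)*(2 - 2) = (-37 - ⅙*9)*0 = (-37 - 3/2)*0 = -77/2*0 = 0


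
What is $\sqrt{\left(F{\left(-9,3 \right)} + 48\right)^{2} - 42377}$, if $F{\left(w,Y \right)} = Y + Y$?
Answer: $i \sqrt{39461} \approx 198.65 i$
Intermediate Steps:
$F{\left(w,Y \right)} = 2 Y$
$\sqrt{\left(F{\left(-9,3 \right)} + 48\right)^{2} - 42377} = \sqrt{\left(2 \cdot 3 + 48\right)^{2} - 42377} = \sqrt{\left(6 + 48\right)^{2} - 42377} = \sqrt{54^{2} - 42377} = \sqrt{2916 - 42377} = \sqrt{-39461} = i \sqrt{39461}$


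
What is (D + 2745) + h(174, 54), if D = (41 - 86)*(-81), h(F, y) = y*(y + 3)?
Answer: 9468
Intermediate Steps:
h(F, y) = y*(3 + y)
D = 3645 (D = -45*(-81) = 3645)
(D + 2745) + h(174, 54) = (3645 + 2745) + 54*(3 + 54) = 6390 + 54*57 = 6390 + 3078 = 9468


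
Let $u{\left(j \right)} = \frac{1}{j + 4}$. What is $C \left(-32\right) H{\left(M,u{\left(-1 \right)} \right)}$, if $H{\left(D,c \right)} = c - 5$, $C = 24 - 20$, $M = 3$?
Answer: $\frac{1792}{3} \approx 597.33$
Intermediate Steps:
$C = 4$ ($C = 24 - 20 = 4$)
$u{\left(j \right)} = \frac{1}{4 + j}$
$H{\left(D,c \right)} = -5 + c$ ($H{\left(D,c \right)} = c - 5 = -5 + c$)
$C \left(-32\right) H{\left(M,u{\left(-1 \right)} \right)} = 4 \left(-32\right) \left(-5 + \frac{1}{4 - 1}\right) = - 128 \left(-5 + \frac{1}{3}\right) = \left(-128\right) \left(- \frac{14}{3}\right) = \frac{1792}{3}$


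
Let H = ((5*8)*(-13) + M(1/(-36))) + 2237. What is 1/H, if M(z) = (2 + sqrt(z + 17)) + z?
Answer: 2227788/3829483693 - 216*sqrt(611)/3829483693 ≈ 0.00058035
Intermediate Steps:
M(z) = 2 + z + sqrt(17 + z) (M(z) = (2 + sqrt(17 + z)) + z = 2 + z + sqrt(17 + z))
H = 61883/36 + sqrt(611)/6 (H = ((5*8)*(-13) + (2 + 1/(-36) + sqrt(17 + 1/(-36)))) + 2237 = (40*(-13) + (2 - 1/36 + sqrt(17 - 1/36))) + 2237 = (-520 + (2 - 1/36 + sqrt(611/36))) + 2237 = (-520 + (2 - 1/36 + sqrt(611)/6)) + 2237 = (-520 + (71/36 + sqrt(611)/6)) + 2237 = (-18649/36 + sqrt(611)/6) + 2237 = 61883/36 + sqrt(611)/6 ≈ 1723.1)
1/H = 1/(61883/36 + sqrt(611)/6)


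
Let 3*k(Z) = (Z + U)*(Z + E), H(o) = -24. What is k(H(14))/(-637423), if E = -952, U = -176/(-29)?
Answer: -507520/55455801 ≈ -0.0091518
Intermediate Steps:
U = 176/29 (U = -176*(-1/29) = 176/29 ≈ 6.0690)
k(Z) = (-952 + Z)*(176/29 + Z)/3 (k(Z) = ((Z + 176/29)*(Z - 952))/3 = ((176/29 + Z)*(-952 + Z))/3 = ((-952 + Z)*(176/29 + Z))/3 = (-952 + Z)*(176/29 + Z)/3)
k(H(14))/(-637423) = (-167552/87 - 9144/29*(-24) + (⅓)*(-24)²)/(-637423) = (-167552/87 + 219456/29 + (⅓)*576)*(-1/637423) = (-167552/87 + 219456/29 + 192)*(-1/637423) = (507520/87)*(-1/637423) = -507520/55455801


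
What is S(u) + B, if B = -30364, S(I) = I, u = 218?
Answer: -30146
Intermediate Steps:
S(u) + B = 218 - 30364 = -30146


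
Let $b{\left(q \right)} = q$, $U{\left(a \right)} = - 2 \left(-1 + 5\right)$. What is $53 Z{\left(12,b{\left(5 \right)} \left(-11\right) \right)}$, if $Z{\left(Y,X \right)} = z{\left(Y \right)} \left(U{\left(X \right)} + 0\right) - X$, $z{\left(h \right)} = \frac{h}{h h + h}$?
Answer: $\frac{37471}{13} \approx 2882.4$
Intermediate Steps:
$U{\left(a \right)} = -8$ ($U{\left(a \right)} = \left(-2\right) 4 = -8$)
$z{\left(h \right)} = \frac{h}{h + h^{2}}$ ($z{\left(h \right)} = \frac{h}{h^{2} + h} = \frac{h}{h + h^{2}}$)
$Z{\left(Y,X \right)} = - X - \frac{8}{1 + Y}$ ($Z{\left(Y,X \right)} = \frac{-8 + 0}{1 + Y} - X = \frac{1}{1 + Y} \left(-8\right) - X = - \frac{8}{1 + Y} - X = - X - \frac{8}{1 + Y}$)
$53 Z{\left(12,b{\left(5 \right)} \left(-11\right) \right)} = 53 \frac{-8 - 5 \left(-11\right) \left(1 + 12\right)}{1 + 12} = 53 \frac{-8 - \left(-55\right) 13}{13} = 53 \frac{-8 + 715}{13} = 53 \cdot \frac{1}{13} \cdot 707 = 53 \cdot \frac{707}{13} = \frac{37471}{13}$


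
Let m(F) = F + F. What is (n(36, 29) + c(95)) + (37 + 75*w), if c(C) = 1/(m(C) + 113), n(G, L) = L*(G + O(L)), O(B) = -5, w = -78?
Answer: -1488941/303 ≈ -4914.0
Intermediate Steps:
m(F) = 2*F
n(G, L) = L*(-5 + G) (n(G, L) = L*(G - 5) = L*(-5 + G))
c(C) = 1/(113 + 2*C) (c(C) = 1/(2*C + 113) = 1/(113 + 2*C))
(n(36, 29) + c(95)) + (37 + 75*w) = (29*(-5 + 36) + 1/(113 + 2*95)) + (37 + 75*(-78)) = (29*31 + 1/(113 + 190)) + (37 - 5850) = (899 + 1/303) - 5813 = 272398/303 - 5813 = -1488941/303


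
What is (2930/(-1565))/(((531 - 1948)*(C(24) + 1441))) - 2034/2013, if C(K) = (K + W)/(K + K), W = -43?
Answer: -20793585926574/20578921565059 ≈ -1.0104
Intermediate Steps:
C(K) = (-43 + K)/(2*K) (C(K) = (K - 43)/(K + K) = (-43 + K)/((2*K)) = (-43 + K)*(1/(2*K)) = (-43 + K)/(2*K))
(2930/(-1565))/(((531 - 1948)*(C(24) + 1441))) - 2034/2013 = (2930/(-1565))/(((531 - 1948)*((½)*(-43 + 24)/24 + 1441))) - 2034/2013 = (2930*(-1/1565))/((-1417*((½)*(1/24)*(-19) + 1441))) - 2034*1/2013 = -586*(-1/(1417*(-19/48 + 1441)))/313 - 678/671 = -586/(313*((-1417*69149/48))) - 678/671 = -586/(313*(-97984133/48)) - 678/671 = -586/313*(-48/97984133) - 678/671 = 28128/30669033629 - 678/671 = -20793585926574/20578921565059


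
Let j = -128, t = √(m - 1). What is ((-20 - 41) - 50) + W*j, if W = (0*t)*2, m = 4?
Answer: -111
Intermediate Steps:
t = √3 (t = √(4 - 1) = √3 ≈ 1.7320)
W = 0 (W = (0*√3)*2 = 0*2 = 0)
((-20 - 41) - 50) + W*j = ((-20 - 41) - 50) + 0*(-128) = (-61 - 50) + 0 = -111 + 0 = -111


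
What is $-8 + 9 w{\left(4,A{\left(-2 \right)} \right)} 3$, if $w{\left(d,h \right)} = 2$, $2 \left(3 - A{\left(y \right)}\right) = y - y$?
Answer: $46$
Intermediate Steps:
$A{\left(y \right)} = 3$ ($A{\left(y \right)} = 3 - \frac{y - y}{2} = 3 - 0 = 3 + 0 = 3$)
$-8 + 9 w{\left(4,A{\left(-2 \right)} \right)} 3 = -8 + 9 \cdot 2 \cdot 3 = -8 + 9 \cdot 6 = -8 + 54 = 46$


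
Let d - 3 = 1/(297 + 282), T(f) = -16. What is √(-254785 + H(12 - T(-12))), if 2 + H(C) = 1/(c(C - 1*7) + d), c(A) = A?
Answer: 2*I*√12301535320230/13897 ≈ 504.76*I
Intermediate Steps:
d = 1738/579 (d = 3 + 1/(297 + 282) = 3 + 1/579 = 1738/579 ≈ 3.0017)
H(C) = -2 + 1/(-2315/579 + C) (H(C) = -2 + 1/((C - 1*7) + 1738/579) = -2 + 1/((C - 7) + 1738/579) = -2 + 1/((-7 + C) + 1738/579) = -2 + 1/(-2315/579 + C))
√(-254785 + H(12 - T(-12))) = √(-254785 + (5209 - 1158*(12 - 1*(-16)))/(-2315 + 579*(12 - 1*(-16)))) = √(-254785 + (5209 - 1158*(12 + 16))/(-2315 + 579*(12 + 16))) = √(-254785 + (5209 - 1158*28)/(-2315 + 579*28)) = √(-254785 + (5209 - 32424)/(-2315 + 16212)) = √(-254785 - 27215/13897) = √(-3540774360/13897) = 2*I*√12301535320230/13897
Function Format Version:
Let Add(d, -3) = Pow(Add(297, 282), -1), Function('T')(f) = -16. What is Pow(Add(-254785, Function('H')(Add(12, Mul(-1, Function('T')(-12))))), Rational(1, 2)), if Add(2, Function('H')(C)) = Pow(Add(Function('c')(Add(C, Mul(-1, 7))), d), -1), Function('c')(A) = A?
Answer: Mul(Rational(2, 13897), I, Pow(12301535320230, Rational(1, 2))) ≈ Mul(504.76, I)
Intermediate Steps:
d = Rational(1738, 579) (d = Add(3, Pow(Add(297, 282), -1)) = Add(3, Pow(579, -1)) = Add(3, Rational(1, 579)) = Rational(1738, 579) ≈ 3.0017)
Function('H')(C) = Add(-2, Pow(Add(Rational(-2315, 579), C), -1)) (Function('H')(C) = Add(-2, Pow(Add(Add(C, Mul(-1, 7)), Rational(1738, 579)), -1)) = Add(-2, Pow(Add(Add(C, -7), Rational(1738, 579)), -1)) = Add(-2, Pow(Add(Add(-7, C), Rational(1738, 579)), -1)) = Add(-2, Pow(Add(Rational(-2315, 579), C), -1)))
Pow(Add(-254785, Function('H')(Add(12, Mul(-1, Function('T')(-12))))), Rational(1, 2)) = Pow(Add(-254785, Mul(Pow(Add(-2315, Mul(579, Add(12, Mul(-1, -16)))), -1), Add(5209, Mul(-1158, Add(12, Mul(-1, -16)))))), Rational(1, 2)) = Pow(Add(-254785, Mul(Pow(Add(-2315, Mul(579, Add(12, 16))), -1), Add(5209, Mul(-1158, Add(12, 16))))), Rational(1, 2)) = Pow(Add(-254785, Mul(Pow(Add(-2315, Mul(579, 28)), -1), Add(5209, Mul(-1158, 28)))), Rational(1, 2)) = Pow(Add(-254785, Mul(Pow(Add(-2315, 16212), -1), Add(5209, -32424))), Rational(1, 2)) = Pow(Add(-254785, Mul(Pow(13897, -1), -27215)), Rational(1, 2)) = Pow(Add(-254785, Mul(Rational(1, 13897), -27215)), Rational(1, 2)) = Pow(Add(-254785, Rational(-27215, 13897)), Rational(1, 2)) = Pow(Rational(-3540774360, 13897), Rational(1, 2)) = Mul(Rational(2, 13897), I, Pow(12301535320230, Rational(1, 2)))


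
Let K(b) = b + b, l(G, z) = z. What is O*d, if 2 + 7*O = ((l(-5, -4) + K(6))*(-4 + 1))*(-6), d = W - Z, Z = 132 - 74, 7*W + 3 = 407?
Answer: -284/49 ≈ -5.7959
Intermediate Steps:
W = 404/7 (W = -3/7 + (⅐)*407 = -3/7 + 407/7 = 404/7 ≈ 57.714)
K(b) = 2*b
Z = 58
d = -2/7 (d = 404/7 - 1*58 = 404/7 - 58 = -2/7 ≈ -0.28571)
O = 142/7 (O = -2/7 + (((-4 + 2*6)*(-4 + 1))*(-6))/7 = -2/7 + (((-4 + 12)*(-3))*(-6))/7 = -2/7 + ((8*(-3))*(-6))/7 = -2/7 + (-24*(-6))/7 = -2/7 + (⅐)*144 = -2/7 + 144/7 = 142/7 ≈ 20.286)
O*d = (142/7)*(-2/7) = -284/49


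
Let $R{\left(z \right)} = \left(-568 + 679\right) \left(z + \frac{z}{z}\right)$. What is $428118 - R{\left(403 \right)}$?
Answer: $383274$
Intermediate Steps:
$R{\left(z \right)} = 111 + 111 z$ ($R{\left(z \right)} = 111 \left(z + 1\right) = 111 \left(1 + z\right) = 111 + 111 z$)
$428118 - R{\left(403 \right)} = 428118 - \left(111 + 111 \cdot 403\right) = 428118 - \left(111 + 44733\right) = 428118 - 44844 = 383274$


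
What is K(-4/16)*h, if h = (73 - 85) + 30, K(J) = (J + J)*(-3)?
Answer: 27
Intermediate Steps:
K(J) = -6*J (K(J) = (2*J)*(-3) = -6*J)
h = 18 (h = -12 + 30 = 18)
K(-4/16)*h = -(-24)/16*18 = -6*(-¼)*18 = (3/2)*18 = 27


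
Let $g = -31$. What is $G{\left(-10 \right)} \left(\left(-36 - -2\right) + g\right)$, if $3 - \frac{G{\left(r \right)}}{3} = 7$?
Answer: $780$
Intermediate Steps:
$G{\left(r \right)} = -12$ ($G{\left(r \right)} = 9 - 21 = -12$)
$G{\left(-10 \right)} \left(\left(-36 - -2\right) + g\right) = - 12 \left(\left(-36 - -2\right) - 31\right) = - 12 \left(\left(-36 + 2\right) - 31\right) = - 12 \left(-34 - 31\right) = \left(-12\right) \left(-65\right) = 780$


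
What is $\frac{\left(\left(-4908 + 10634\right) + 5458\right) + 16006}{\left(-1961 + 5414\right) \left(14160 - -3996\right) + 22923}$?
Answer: $\frac{27190}{62715591} \approx 0.00043354$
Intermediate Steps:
$\frac{\left(\left(-4908 + 10634\right) + 5458\right) + 16006}{\left(-1961 + 5414\right) \left(14160 - -3996\right) + 22923} = \frac{\left(5726 + 5458\right) + 16006}{3453 \left(14160 + 3996\right) + 22923} = \frac{11184 + 16006}{3453 \cdot 18156 + 22923} = \frac{27190}{62692668 + 22923} = \frac{27190}{62715591}$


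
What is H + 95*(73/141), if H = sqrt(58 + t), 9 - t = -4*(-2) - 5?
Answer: 8063/141 ≈ 57.184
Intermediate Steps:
t = 6 (t = 9 - (-4*(-2) - 5) = 9 - (8 - 5) = 9 - 1*3 = 9 - 3 = 6)
H = 8 (H = sqrt(58 + 6) = sqrt(64) = 8)
H + 95*(73/141) = 8 + 95*(73/141) = 8 + 6935/141 = 8063/141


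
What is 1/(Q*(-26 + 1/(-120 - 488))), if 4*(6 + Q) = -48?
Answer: 304/142281 ≈ 0.0021366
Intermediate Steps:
Q = -18 (Q = -6 + (¼)*(-48) = -6 - 12 = -18)
1/(Q*(-26 + 1/(-120 - 488))) = 1/(-18*(-26 + 1/(-120 - 488))) = 1/(-18*(-26 + 1/(-608))) = 1/(-18*(-26 - 1/608)) = 1/(-18*(-15809/608)) = 1/(142281/304) = 304/142281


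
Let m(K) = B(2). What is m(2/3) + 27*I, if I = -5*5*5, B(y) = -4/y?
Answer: -3377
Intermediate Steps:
m(K) = -2 (m(K) = -4/2 = -4*½ = -2)
I = -125 (I = -25*5 = -125)
m(2/3) + 27*I = -2 + 27*(-125) = -2 - 3375 = -3377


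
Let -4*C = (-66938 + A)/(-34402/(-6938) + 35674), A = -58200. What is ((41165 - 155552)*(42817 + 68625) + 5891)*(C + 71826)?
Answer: -226651612736929396213075/247540614 ≈ -9.1561e+14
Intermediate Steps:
C = 217051861/247540614 (C = -(-66938 - 58200)/(4*(-34402/(-6938) + 35674)) = -(-62569)/(2*(-34402*(-1/6938) + 35674)) = -(-62569)/(2*(17201/3469 + 35674)) = -(-62569)/(2*123770307/3469) = -(-62569)*3469/(2*123770307) = -¼*(-434103722/123770307) = 217051861/247540614 ≈ 0.87683)
((41165 - 155552)*(42817 + 68625) + 5891)*(C + 71826) = ((41165 - 155552)*(42817 + 68625) + 5891)*(217051861/247540614 + 71826) = (-114387*111442 + 5891)*(17780069193025/247540614) = (-12747516054 + 5891)*(17780069193025/247540614) = -12747510163*17780069193025/247540614 = -226651612736929396213075/247540614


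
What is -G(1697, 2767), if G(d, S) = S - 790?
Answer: -1977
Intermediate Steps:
G(d, S) = -790 + S
-G(1697, 2767) = -(-790 + 2767) = -1*1977 = -1977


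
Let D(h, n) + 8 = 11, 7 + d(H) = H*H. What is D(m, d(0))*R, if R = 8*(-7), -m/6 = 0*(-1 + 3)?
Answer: -168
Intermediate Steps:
d(H) = -7 + H**2 (d(H) = -7 + H*H = -7 + H**2)
m = 0 (m = -0*(-1 + 3) = -0*2 = -6*0 = 0)
D(h, n) = 3 (D(h, n) = -8 + 11 = 3)
R = -56
D(m, d(0))*R = 3*(-56) = -168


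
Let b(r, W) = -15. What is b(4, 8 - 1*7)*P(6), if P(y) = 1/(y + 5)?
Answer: -15/11 ≈ -1.3636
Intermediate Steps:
P(y) = 1/(5 + y)
b(4, 8 - 1*7)*P(6) = -15/(5 + 6) = -15/11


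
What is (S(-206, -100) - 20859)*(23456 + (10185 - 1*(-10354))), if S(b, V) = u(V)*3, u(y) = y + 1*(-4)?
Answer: -931418145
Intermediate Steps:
u(y) = -4 + y (u(y) = y - 4 = -4 + y)
S(b, V) = -12 + 3*V (S(b, V) = (-4 + V)*3 = -12 + 3*V)
(S(-206, -100) - 20859)*(23456 + (10185 - 1*(-10354))) = ((-12 + 3*(-100)) - 20859)*(23456 + (10185 - 1*(-10354))) = ((-12 - 300) - 20859)*(23456 + (10185 + 10354)) = (-312 - 20859)*(23456 + 20539) = -21171*43995 = -931418145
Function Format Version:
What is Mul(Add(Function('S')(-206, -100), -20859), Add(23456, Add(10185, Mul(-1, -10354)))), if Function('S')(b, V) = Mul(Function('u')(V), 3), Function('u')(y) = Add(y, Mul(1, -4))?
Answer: -931418145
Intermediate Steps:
Function('u')(y) = Add(-4, y) (Function('u')(y) = Add(y, -4) = Add(-4, y))
Function('S')(b, V) = Add(-12, Mul(3, V)) (Function('S')(b, V) = Mul(Add(-4, V), 3) = Add(-12, Mul(3, V)))
Mul(Add(Function('S')(-206, -100), -20859), Add(23456, Add(10185, Mul(-1, -10354)))) = Mul(Add(Add(-12, Mul(3, -100)), -20859), Add(23456, Add(10185, Mul(-1, -10354)))) = Mul(Add(Add(-12, -300), -20859), Add(23456, Add(10185, 10354))) = Mul(Add(-312, -20859), Add(23456, 20539)) = Mul(-21171, 43995) = -931418145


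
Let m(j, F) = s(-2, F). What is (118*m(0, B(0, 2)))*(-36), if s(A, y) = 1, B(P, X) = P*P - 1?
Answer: -4248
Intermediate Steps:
B(P, X) = -1 + P² (B(P, X) = P² - 1 = -1 + P²)
m(j, F) = 1
(118*m(0, B(0, 2)))*(-36) = (118*1)*(-36) = 118*(-36) = -4248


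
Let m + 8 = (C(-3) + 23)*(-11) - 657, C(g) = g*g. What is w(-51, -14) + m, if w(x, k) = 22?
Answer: -995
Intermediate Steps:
C(g) = g²
m = -1017 (m = -8 + (((-3)² + 23)*(-11) - 657) = -8 + ((9 + 23)*(-11) - 657) = -8 + (32*(-11) - 657) = -8 + (-352 - 657) = -8 - 1009 = -1017)
w(-51, -14) + m = 22 - 1017 = -995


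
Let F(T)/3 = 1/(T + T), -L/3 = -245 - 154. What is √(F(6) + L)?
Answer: √4789/2 ≈ 34.601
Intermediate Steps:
L = 1197 (L = -3*(-245 - 154) = -3*(-399) = 1197)
F(T) = 3/(2*T) (F(T) = 3/(T + T) = 3/((2*T)) = 3*(1/(2*T)) = 3/(2*T))
√(F(6) + L) = √((3/2)/6 + 1197) = √((3/2)*(⅙) + 1197) = √(¼ + 1197) = √(4789/4) = √4789/2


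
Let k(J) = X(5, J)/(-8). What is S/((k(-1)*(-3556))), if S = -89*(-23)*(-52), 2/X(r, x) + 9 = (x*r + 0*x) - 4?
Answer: 1915992/889 ≈ 2155.2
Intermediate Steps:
X(r, x) = 2/(-13 + r*x) (X(r, x) = 2/(-9 + ((x*r + 0*x) - 4)) = 2/(-9 + ((r*x + 0) - 4)) = 2/(-9 + (r*x - 4)) = 2/(-9 + (-4 + r*x)) = 2/(-13 + r*x))
k(J) = -1/(4*(-13 + 5*J)) (k(J) = (2/(-13 + 5*J))/(-8) = (2/(-13 + 5*J))*(-⅛) = -1/(4*(-13 + 5*J)))
S = -106444 (S = 2047*(-52) = -106444)
S/((k(-1)*(-3556))) = -106444/(-1/(-52 + 20*(-1))*(-3556)) = -106444/(-1/(-52 - 20)*(-3556)) = -106444/(-1/(-72)*(-3556)) = -106444/(-1*(-1/72)*(-3556)) = -106444/((1/72)*(-3556)) = -106444/(-889/18) = -106444*(-18/889) = 1915992/889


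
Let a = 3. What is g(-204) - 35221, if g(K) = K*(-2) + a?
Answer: -34810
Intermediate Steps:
g(K) = 3 - 2*K (g(K) = K*(-2) + 3 = -2*K + 3 = 3 - 2*K)
g(-204) - 35221 = (3 - 2*(-204)) - 35221 = (3 + 408) - 35221 = 411 - 35221 = -34810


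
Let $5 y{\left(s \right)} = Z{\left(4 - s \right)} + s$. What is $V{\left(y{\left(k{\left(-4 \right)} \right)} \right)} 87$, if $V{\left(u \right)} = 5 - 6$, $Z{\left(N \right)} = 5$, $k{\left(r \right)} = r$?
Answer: $-87$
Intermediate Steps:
$y{\left(s \right)} = 1 + \frac{s}{5}$ ($y{\left(s \right)} = \frac{5 + s}{5} = 1 + \frac{s}{5}$)
$V{\left(u \right)} = -1$ ($V{\left(u \right)} = 5 - 6 = -1$)
$V{\left(y{\left(k{\left(-4 \right)} \right)} \right)} 87 = \left(-1\right) 87 = -87$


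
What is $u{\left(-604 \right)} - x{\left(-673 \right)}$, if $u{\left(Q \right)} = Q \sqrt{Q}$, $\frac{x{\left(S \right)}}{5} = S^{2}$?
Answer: $-2264645 - 1208 i \sqrt{151} \approx -2.2646 \cdot 10^{6} - 14844.0 i$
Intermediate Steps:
$x{\left(S \right)} = 5 S^{2}$
$u{\left(Q \right)} = Q^{\frac{3}{2}}$
$u{\left(-604 \right)} - x{\left(-673 \right)} = \left(-604\right)^{\frac{3}{2}} - 5 \left(-673\right)^{2} = - 1208 i \sqrt{151} - 5 \cdot 452929 = - 1208 i \sqrt{151} - 2264645 = -2264645 - 1208 i \sqrt{151}$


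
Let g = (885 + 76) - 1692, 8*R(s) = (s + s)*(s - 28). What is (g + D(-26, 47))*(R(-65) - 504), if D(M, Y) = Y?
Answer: -688959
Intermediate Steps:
R(s) = s*(-28 + s)/4 (R(s) = ((s + s)*(s - 28))/8 = ((2*s)*(-28 + s))/8 = (2*s*(-28 + s))/8 = s*(-28 + s)/4)
g = -731 (g = 961 - 1692 = -731)
(g + D(-26, 47))*(R(-65) - 504) = (-731 + 47)*((1/4)*(-65)*(-28 - 65) - 504) = -684*((1/4)*(-65)*(-93) - 504) = -684*(6045/4 - 504) = -684*4029/4 = -688959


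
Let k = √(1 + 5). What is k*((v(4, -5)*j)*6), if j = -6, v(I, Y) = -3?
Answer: 108*√6 ≈ 264.54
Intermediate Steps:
k = √6 ≈ 2.4495
k*((v(4, -5)*j)*6) = √6*(-3*(-6)*6) = √6*(18*6) = √6*108 = 108*√6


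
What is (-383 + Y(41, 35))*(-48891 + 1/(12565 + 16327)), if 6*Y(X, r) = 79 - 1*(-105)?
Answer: 1493074620947/86676 ≈ 1.7226e+7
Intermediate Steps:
Y(X, r) = 92/3 (Y(X, r) = (79 - 1*(-105))/6 = (79 + 105)/6 = (⅙)*184 = 92/3)
(-383 + Y(41, 35))*(-48891 + 1/(12565 + 16327)) = (-383 + 92/3)*(-48891 + 1/(12565 + 16327)) = -1057*(-48891 + 1/28892)/3 = -1057/3*(-1412558771/28892) = 1493074620947/86676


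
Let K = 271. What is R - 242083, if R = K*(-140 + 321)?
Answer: -193032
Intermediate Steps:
R = 49051 (R = 271*(-140 + 321) = 271*181 = 49051)
R - 242083 = 49051 - 242083 = -193032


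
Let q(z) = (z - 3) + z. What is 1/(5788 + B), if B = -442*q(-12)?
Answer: 1/17722 ≈ 5.6427e-5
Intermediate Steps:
q(z) = -3 + 2*z (q(z) = (-3 + z) + z = -3 + 2*z)
B = 11934 (B = -442*(-3 + 2*(-12)) = -442*(-3 - 24) = -442*(-27) = 11934)
1/(5788 + B) = 1/(5788 + 11934) = 1/17722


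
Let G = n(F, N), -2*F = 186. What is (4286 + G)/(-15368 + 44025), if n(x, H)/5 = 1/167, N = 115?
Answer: 715767/4785719 ≈ 0.14956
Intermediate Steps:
F = -93 (F = -1/2*186 = -93)
n(x, H) = 5/167
G = 5/167 ≈ 0.029940
(4286 + G)/(-15368 + 44025) = (4286 + 5/167)/(-15368 + 44025) = (715767/167)/28657 = (715767/167)*(1/28657) = 715767/4785719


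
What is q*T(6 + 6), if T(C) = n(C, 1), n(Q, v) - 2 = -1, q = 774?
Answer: 774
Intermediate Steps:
n(Q, v) = 1 (n(Q, v) = 2 - 1 = 1)
T(C) = 1
q*T(6 + 6) = 774*1 = 774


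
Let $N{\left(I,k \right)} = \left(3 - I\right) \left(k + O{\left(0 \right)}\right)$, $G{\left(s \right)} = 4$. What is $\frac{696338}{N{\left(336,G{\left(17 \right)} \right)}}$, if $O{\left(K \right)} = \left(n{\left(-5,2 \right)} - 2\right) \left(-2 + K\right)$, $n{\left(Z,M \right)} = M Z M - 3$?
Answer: $- \frac{348169}{8991} \approx -38.724$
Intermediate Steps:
$n{\left(Z,M \right)} = -3 + Z M^{2}$ ($n{\left(Z,M \right)} = Z M^{2} - 3 = -3 + Z M^{2}$)
$O{\left(K \right)} = 50 - 25 K$ ($O{\left(K \right)} = \left(\left(-3 - 5 \cdot 2^{2}\right) - 2\right) \left(-2 + K\right) = \left(\left(-3 - 20\right) - 2\right) \left(-2 + K\right) = \left(-23 - 2\right) \left(-2 + K\right) = - 25 \left(-2 + K\right) = 50 - 25 K$)
$N{\left(I,k \right)} = \left(3 - I\right) \left(50 + k\right)$ ($N{\left(I,k \right)} = \left(3 - I\right) \left(k + \left(50 - 0\right)\right) = \left(3 - I\right) \left(k + \left(50 + 0\right)\right) = \left(3 - I\right) \left(k + 50\right) = \left(3 - I\right) \left(50 + k\right)$)
$\frac{696338}{N{\left(336,G{\left(17 \right)} \right)}} = \frac{696338}{150 - 16800 + 3 \cdot 4 - 336 \cdot 4} = \frac{696338}{150 - 16800 + 12 - 1344} = \frac{696338}{-17982} = 696338 \left(- \frac{1}{17982}\right) = - \frac{348169}{8991}$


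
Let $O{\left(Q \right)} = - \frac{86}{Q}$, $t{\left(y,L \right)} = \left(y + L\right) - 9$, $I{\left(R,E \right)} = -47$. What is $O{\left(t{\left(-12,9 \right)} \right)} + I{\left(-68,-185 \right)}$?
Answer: $- \frac{239}{6} \approx -39.833$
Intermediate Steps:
$t{\left(y,L \right)} = -9 + L + y$ ($t{\left(y,L \right)} = \left(L + y\right) - 9 = -9 + L + y$)
$O{\left(t{\left(-12,9 \right)} \right)} + I{\left(-68,-185 \right)} = - \frac{86}{-9 + 9 - 12} - 47 = - \frac{86}{-12} - 47 = \left(-86\right) \left(- \frac{1}{12}\right) - 47 = \frac{43}{6} - 47 = - \frac{239}{6}$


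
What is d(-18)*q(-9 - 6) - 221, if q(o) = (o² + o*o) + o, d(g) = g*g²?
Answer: -2537141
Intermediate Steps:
d(g) = g³
q(o) = o + 2*o² (q(o) = (o² + o²) + o = 2*o² + o = o + 2*o²)
d(-18)*q(-9 - 6) - 221 = (-18)³*((-9 - 6)*(1 + 2*(-9 - 6))) - 221 = -(-87480)*(1 + 2*(-15)) - 221 = -(-87480)*(1 - 30) - 221 = -(-87480)*(-29) - 221 = -5832*435 - 221 = -2536920 - 221 = -2537141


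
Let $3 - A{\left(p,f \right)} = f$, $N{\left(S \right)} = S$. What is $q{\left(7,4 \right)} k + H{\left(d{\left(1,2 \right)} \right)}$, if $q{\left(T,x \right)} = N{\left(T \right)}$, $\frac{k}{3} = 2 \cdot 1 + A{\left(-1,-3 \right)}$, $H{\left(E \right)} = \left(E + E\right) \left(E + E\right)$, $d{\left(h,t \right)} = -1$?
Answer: $172$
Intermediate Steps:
$A{\left(p,f \right)} = 3 - f$
$H{\left(E \right)} = 4 E^{2}$ ($H{\left(E \right)} = 2 E 2 E = 4 E^{2}$)
$k = 24$ ($k = 3 \left(2 \cdot 1 + \left(3 - -3\right)\right) = 3 \left(2 + \left(3 + 3\right)\right) = 3 \left(2 + 6\right) = 3 \cdot 8 = 24$)
$q{\left(T,x \right)} = T$
$q{\left(7,4 \right)} k + H{\left(d{\left(1,2 \right)} \right)} = 7 \cdot 24 + 4 \left(-1\right)^{2} = 168 + 4 \cdot 1 = 168 + 4 = 172$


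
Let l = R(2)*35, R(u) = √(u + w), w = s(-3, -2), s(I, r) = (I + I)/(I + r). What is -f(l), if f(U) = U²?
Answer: -3920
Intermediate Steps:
s(I, r) = 2*I/(I + r) (s(I, r) = (2*I)/(I + r) = 2*I/(I + r))
w = 6/5 (w = 2*(-3)/(-3 - 2) = 2*(-3)/(-5) = 2*(-3)*(-⅕) = 6/5 ≈ 1.2000)
R(u) = √(6/5 + u) (R(u) = √(u + 6/5) = √(6/5 + u))
l = 28*√5 (l = (√(30 + 25*2)/5)*35 = (√(30 + 50)/5)*35 = (√80/5)*35 = ((4*√5)/5)*35 = (4*√5/5)*35 = 28*√5 ≈ 62.610)
-f(l) = -(28*√5)² = -1*3920 = -3920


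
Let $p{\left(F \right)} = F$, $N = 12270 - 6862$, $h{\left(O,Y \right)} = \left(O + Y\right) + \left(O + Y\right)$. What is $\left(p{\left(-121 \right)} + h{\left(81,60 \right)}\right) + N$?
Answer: $5569$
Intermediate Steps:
$h{\left(O,Y \right)} = 2 O + 2 Y$
$N = 5408$
$\left(p{\left(-121 \right)} + h{\left(81,60 \right)}\right) + N = \left(-121 + \left(2 \cdot 81 + 2 \cdot 60\right)\right) + 5408 = \left(-121 + \left(162 + 120\right)\right) + 5408 = \left(-121 + 282\right) + 5408 = 161 + 5408 = 5569$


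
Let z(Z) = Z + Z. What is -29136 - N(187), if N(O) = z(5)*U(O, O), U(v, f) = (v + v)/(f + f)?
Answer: -29146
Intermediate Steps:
U(v, f) = v/f (U(v, f) = (2*v)/((2*f)) = (2*v)*(1/(2*f)) = v/f)
z(Z) = 2*Z
N(O) = 10 (N(O) = (2*5)*(O/O) = 10*1 = 10)
-29136 - N(187) = -29136 - 1*10 = -29136 - 10 = -29146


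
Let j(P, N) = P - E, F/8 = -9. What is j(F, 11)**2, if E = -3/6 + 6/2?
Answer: 22201/4 ≈ 5550.3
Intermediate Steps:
F = -72 (F = 8*(-9) = -72)
E = 5/2 (E = -3*1/6 + 6*(1/2) = -1/2 + 3 = 5/2 ≈ 2.5000)
j(P, N) = -5/2 + P (j(P, N) = P - 1*5/2 = P - 5/2 = -5/2 + P)
j(F, 11)**2 = (-5/2 - 72)**2 = (-149/2)**2 = 22201/4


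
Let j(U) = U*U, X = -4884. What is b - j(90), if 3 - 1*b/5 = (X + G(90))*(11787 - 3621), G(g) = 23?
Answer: 198466545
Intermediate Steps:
j(U) = U²
b = 198474645 (b = 15 - 5*(-4884 + 23)*(11787 - 3621) = 15 - (-24305)*8166 = 15 - 5*(-39694926) = 15 + 198474630 = 198474645)
b - j(90) = 198474645 - 1*90² = 198474645 - 1*8100 = 198474645 - 8100 = 198466545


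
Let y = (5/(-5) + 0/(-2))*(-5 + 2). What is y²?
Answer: 9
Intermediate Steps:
y = 3 (y = (5*(-⅕) + 0*(-½))*(-3) = (-1 + 0)*(-3) = -1*(-3) = 3)
y² = 3² = 9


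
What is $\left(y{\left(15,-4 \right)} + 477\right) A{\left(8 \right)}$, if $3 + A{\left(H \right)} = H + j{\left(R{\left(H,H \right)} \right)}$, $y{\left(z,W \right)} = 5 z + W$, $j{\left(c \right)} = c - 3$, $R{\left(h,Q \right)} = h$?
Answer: $5480$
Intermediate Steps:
$j{\left(c \right)} = -3 + c$ ($j{\left(c \right)} = c - 3 = -3 + c$)
$y{\left(z,W \right)} = W + 5 z$
$A{\left(H \right)} = -6 + 2 H$ ($A{\left(H \right)} = -3 + \left(H + \left(-3 + H\right)\right) = -3 + \left(-3 + 2 H\right) = -6 + 2 H$)
$\left(y{\left(15,-4 \right)} + 477\right) A{\left(8 \right)} = \left(\left(-4 + 5 \cdot 15\right) + 477\right) \left(-6 + 2 \cdot 8\right) = \left(\left(-4 + 75\right) + 477\right) \left(-6 + 16\right) = \left(71 + 477\right) 10 = 548 \cdot 10 = 5480$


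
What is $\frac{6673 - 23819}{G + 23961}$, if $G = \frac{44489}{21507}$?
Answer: $- \frac{184379511}{257686858} \approx -0.71552$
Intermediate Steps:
$G = \frac{44489}{21507}$ ($G = 44489 \cdot \frac{1}{21507} = \frac{44489}{21507} \approx 2.0686$)
$\frac{6673 - 23819}{G + 23961} = \frac{6673 - 23819}{\frac{44489}{21507} + 23961} = - \frac{17146}{\frac{515373716}{21507}} = \left(-17146\right) \frac{21507}{515373716} = - \frac{184379511}{257686858}$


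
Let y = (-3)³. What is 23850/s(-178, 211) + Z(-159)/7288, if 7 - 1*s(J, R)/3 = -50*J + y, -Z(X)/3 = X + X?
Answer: -12370359/16153852 ≈ -0.76578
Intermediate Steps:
Z(X) = -6*X (Z(X) = -3*(X + X) = -6*X)
y = -27
s(J, R) = 102 + 150*J (s(J, R) = 21 - 3*(-50*J - 27) = 21 - 3*(-27 - 50*J) = 21 + (81 + 150*J) = 102 + 150*J)
23850/s(-178, 211) + Z(-159)/7288 = 23850/(102 + 150*(-178)) - 6*(-159)/7288 = 23850/(102 - 26700) + 954*(1/7288) = 23850/(-26598) + 477/3644 = 23850*(-1/26598) + 477/3644 = -3975/4433 + 477/3644 = -12370359/16153852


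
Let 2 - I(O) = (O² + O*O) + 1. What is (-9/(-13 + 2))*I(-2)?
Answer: -63/11 ≈ -5.7273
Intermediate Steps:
I(O) = 1 - 2*O² (I(O) = 2 - ((O² + O*O) + 1) = 2 - ((O² + O²) + 1) = 2 - (2*O² + 1) = 2 - (1 + 2*O²) = 2 + (-1 - 2*O²) = 1 - 2*O²)
(-9/(-13 + 2))*I(-2) = (-9/(-13 + 2))*(1 - 2*(-2)²) = (-9/(-11))*(1 - 2*4) = (-1/11*(-9))*(1 - 8) = (9/11)*(-7) = -63/11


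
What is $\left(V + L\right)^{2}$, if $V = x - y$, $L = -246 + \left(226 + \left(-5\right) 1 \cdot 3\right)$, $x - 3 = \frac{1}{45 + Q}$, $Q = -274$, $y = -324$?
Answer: $\frac{4471195689}{52441} \approx 85262.0$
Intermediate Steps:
$x = \frac{686}{229}$ ($x = 3 + \frac{1}{45 - 274} = 3 + \frac{1}{-229} = 3 - \frac{1}{229} = \frac{686}{229} \approx 2.9956$)
$L = -35$ ($L = -246 + \left(226 - 15\right) = -246 + 211 = -35$)
$V = \frac{74882}{229}$ ($V = \frac{686}{229} - -324 = \frac{686}{229} + 324 = \frac{74882}{229} \approx 327.0$)
$\left(V + L\right)^{2} = \left(\frac{74882}{229} - 35\right)^{2} = \left(\frac{66867}{229}\right)^{2} = \frac{4471195689}{52441}$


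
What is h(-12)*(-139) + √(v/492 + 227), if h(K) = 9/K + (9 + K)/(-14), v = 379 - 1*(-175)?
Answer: 2085/28 + √13805274/246 ≈ 89.568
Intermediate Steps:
v = 554 (v = 379 + 175 = 554)
h(K) = -9/14 + 9/K - K/14 (h(K) = 9/K + (9 + K)*(-1/14) = 9/K + (-9/14 - K/14) = -9/14 + 9/K - K/14)
h(-12)*(-139) + √(v/492 + 227) = ((1/14)*(126 - 1*(-12)*(9 - 12))/(-12))*(-139) + √(554/492 + 227) = ((1/14)*(-1/12)*(126 - 1*(-12)*(-3)))*(-139) + √(554*(1/492) + 227) = ((1/14)*(-1/12)*(126 - 36))*(-139) + √(277/246 + 227) = ((1/14)*(-1/12)*90)*(-139) + √(56119/246) = -15/28*(-139) + √13805274/246 = 2085/28 + √13805274/246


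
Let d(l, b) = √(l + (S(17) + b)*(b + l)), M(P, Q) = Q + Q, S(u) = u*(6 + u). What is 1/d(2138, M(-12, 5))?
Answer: √863486/863486 ≈ 0.0010761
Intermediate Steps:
M(P, Q) = 2*Q
d(l, b) = √(l + (391 + b)*(b + l)) (d(l, b) = √(l + (17*(6 + 17) + b)*(b + l)) = √(l + (17*23 + b)*(b + l)) = √(l + (391 + b)*(b + l)))
1/d(2138, M(-12, 5)) = 1/(√((2*5)² + 391*(2*5) + 392*2138 + (2*5)*2138)) = 1/(√(10² + 391*10 + 838096 + 10*2138)) = 1/(√(100 + 3910 + 838096 + 21380)) = 1/(√863486) = √863486/863486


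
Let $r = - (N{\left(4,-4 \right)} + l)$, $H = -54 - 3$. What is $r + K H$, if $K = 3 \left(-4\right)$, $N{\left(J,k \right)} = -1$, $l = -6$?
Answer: $691$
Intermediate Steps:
$H = -57$ ($H = -54 - 3 = -57$)
$K = -12$
$r = 7$ ($r = - (-1 - 6) = \left(-1\right) \left(-7\right) = 7$)
$r + K H = 7 - -684 = 7 + 684 = 691$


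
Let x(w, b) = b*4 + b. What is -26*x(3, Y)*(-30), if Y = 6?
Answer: 23400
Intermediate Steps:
x(w, b) = 5*b (x(w, b) = 4*b + b = 5*b)
-26*x(3, Y)*(-30) = -130*6*(-30) = -26*30*(-30) = -780*(-30) = 23400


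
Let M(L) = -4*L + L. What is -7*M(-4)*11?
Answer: -924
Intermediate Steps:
M(L) = -3*L
-7*M(-4)*11 = -(-21)*(-4)*11 = -7*12*11 = -84*11 = -924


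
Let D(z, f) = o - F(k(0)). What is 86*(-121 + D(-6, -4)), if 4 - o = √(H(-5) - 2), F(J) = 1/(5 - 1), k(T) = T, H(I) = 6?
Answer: -20511/2 ≈ -10256.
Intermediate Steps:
F(J) = ¼ (F(J) = 1/4 = ¼)
o = 2 (o = 4 - √(6 - 2) = 4 - √4 = 4 - 1*2 = 4 - 2 = 2)
D(z, f) = 7/4 (D(z, f) = 2 - 1*¼ = 2 - ¼ = 7/4)
86*(-121 + D(-6, -4)) = 86*(-121 + 7/4) = 86*(-477/4) = -20511/2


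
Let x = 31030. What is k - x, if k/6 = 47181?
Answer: 252056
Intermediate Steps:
k = 283086 (k = 6*47181 = 283086)
k - x = 283086 - 1*31030 = 283086 - 31030 = 252056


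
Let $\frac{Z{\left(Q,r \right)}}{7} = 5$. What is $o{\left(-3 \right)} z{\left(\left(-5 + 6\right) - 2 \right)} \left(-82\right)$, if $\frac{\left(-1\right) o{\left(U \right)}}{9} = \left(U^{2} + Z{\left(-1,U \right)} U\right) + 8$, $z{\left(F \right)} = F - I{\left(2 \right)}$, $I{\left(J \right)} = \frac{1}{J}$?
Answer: $97416$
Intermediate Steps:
$Z{\left(Q,r \right)} = 35$ ($Z{\left(Q,r \right)} = 7 \cdot 5 = 35$)
$z{\left(F \right)} = - \frac{1}{2} + F$ ($z{\left(F \right)} = F - \frac{1}{2} = - \frac{1}{2} + F$)
$o{\left(U \right)} = -72 - 315 U - 9 U^{2}$ ($o{\left(U \right)} = - 9 \left(\left(U^{2} + 35 U\right) + 8\right) = - 9 \left(8 + U^{2} + 35 U\right) = -72 - 315 U - 9 U^{2}$)
$o{\left(-3 \right)} z{\left(\left(-5 + 6\right) - 2 \right)} \left(-82\right) = \left(-72 - -945 - 9 \left(-3\right)^{2}\right) \left(- \frac{1}{2} + \left(\left(-5 + 6\right) - 2\right)\right) \left(-82\right) = \left(-72 + 945 - 81\right) \left(- \frac{1}{2} + \left(1 - 2\right)\right) \left(-82\right) = \left(-72 + 945 - 81\right) \left(- \frac{1}{2} - 1\right) \left(-82\right) = 792 \left(- \frac{3}{2}\right) \left(-82\right) = \left(-1188\right) \left(-82\right) = 97416$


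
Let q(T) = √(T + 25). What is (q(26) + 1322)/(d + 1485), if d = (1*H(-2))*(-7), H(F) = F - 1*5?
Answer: 661/767 + √51/1534 ≈ 0.86646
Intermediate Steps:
q(T) = √(25 + T)
H(F) = -5 + F (H(F) = F - 5 = -5 + F)
d = 49 (d = (1*(-5 - 2))*(-7) = (1*(-7))*(-7) = -7*(-7) = 49)
(q(26) + 1322)/(d + 1485) = (√(25 + 26) + 1322)/(49 + 1485) = (√51 + 1322)/1534 = (1322 + √51)*(1/1534) = 661/767 + √51/1534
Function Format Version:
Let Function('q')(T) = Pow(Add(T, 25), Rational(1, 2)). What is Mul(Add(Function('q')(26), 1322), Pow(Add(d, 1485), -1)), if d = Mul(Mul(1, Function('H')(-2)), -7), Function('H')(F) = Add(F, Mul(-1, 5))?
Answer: Add(Rational(661, 767), Mul(Rational(1, 1534), Pow(51, Rational(1, 2)))) ≈ 0.86646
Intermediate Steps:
Function('q')(T) = Pow(Add(25, T), Rational(1, 2))
Function('H')(F) = Add(-5, F) (Function('H')(F) = Add(F, -5) = Add(-5, F))
d = 49 (d = Mul(Mul(1, Add(-5, -2)), -7) = Mul(Mul(1, -7), -7) = Mul(-7, -7) = 49)
Mul(Add(Function('q')(26), 1322), Pow(Add(d, 1485), -1)) = Mul(Add(Pow(Add(25, 26), Rational(1, 2)), 1322), Pow(Add(49, 1485), -1)) = Mul(Add(Pow(51, Rational(1, 2)), 1322), Pow(1534, -1)) = Mul(Add(1322, Pow(51, Rational(1, 2))), Rational(1, 1534)) = Add(Rational(661, 767), Mul(Rational(1, 1534), Pow(51, Rational(1, 2))))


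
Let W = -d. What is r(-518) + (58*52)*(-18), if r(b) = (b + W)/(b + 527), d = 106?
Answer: -163072/3 ≈ -54357.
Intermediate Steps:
W = -106 (W = -1*106 = -106)
r(b) = (-106 + b)/(527 + b) (r(b) = (b - 106)/(b + 527) = (-106 + b)/(527 + b))
r(-518) + (58*52)*(-18) = (-106 - 518)/(527 - 518) + (58*52)*(-18) = -624/9 + 3016*(-18) = (1/9)*(-624) - 54288 = -208/3 - 54288 = -163072/3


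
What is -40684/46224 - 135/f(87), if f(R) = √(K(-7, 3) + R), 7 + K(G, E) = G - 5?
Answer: -10171/11556 - 135*√17/34 ≈ -17.251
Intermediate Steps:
K(G, E) = -12 + G (K(G, E) = -7 + (G - 5) = -7 + (-5 + G) = -12 + G)
f(R) = √(-19 + R) (f(R) = √((-12 - 7) + R) = √(-19 + R))
-40684/46224 - 135/f(87) = -40684/46224 - 135/√(-19 + 87) = -40684*1/46224 - 135*√17/34 = -10171/11556 - 135*√17/34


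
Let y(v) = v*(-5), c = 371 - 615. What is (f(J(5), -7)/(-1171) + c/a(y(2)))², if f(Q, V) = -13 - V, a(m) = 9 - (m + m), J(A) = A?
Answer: 81538802500/1153213681 ≈ 70.706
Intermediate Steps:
c = -244
y(v) = -5*v
a(m) = 9 - 2*m
(f(J(5), -7)/(-1171) + c/a(y(2)))² = ((-13 - 1*(-7))/(-1171) - 244/(9 - (-10)*2))² = ((-13 + 7)*(-1/1171) - 244/(9 - 2*(-10)))² = (-6*(-1/1171) - 244/(9 + 20))² = (6/1171 - 244/29)² = (-285550/33959)² = 81538802500/1153213681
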